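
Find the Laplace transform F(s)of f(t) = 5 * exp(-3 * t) 5/(s + 3)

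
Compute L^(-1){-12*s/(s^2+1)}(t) -12*cos(t)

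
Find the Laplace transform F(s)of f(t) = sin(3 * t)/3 1/(s^2 + 9)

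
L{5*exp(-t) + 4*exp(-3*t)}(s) 4/(s + 3) + 5/(s + 1)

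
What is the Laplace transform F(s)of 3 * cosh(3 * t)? 3 * s/(s^2-9)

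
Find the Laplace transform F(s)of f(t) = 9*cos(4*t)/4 9*s/(4*(s^2 + 16))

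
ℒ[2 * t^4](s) 48/s^5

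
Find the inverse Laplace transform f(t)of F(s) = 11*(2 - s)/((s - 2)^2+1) -11*exp(2*t)*cos(t)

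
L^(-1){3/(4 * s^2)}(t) 3 * t/4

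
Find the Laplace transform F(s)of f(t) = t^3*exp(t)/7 6/(7*(s - 1)^4)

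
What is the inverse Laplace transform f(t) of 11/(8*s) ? 11/8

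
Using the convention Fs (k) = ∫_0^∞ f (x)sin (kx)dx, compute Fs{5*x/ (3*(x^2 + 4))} 5*pi*exp (-2*k)/6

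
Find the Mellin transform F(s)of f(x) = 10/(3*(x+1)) 10*pi*csc(pi*s)/3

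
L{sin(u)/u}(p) atan(1/p)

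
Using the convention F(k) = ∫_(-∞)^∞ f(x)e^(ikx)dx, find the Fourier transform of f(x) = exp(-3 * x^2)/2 sqrt(3) * sqrt(pi) * exp(-k^2/12)/6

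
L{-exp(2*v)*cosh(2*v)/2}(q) (2 - q)/(2*q*(q - 4))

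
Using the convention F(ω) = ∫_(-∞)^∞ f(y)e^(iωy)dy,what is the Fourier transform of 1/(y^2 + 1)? pi * exp(-Abs(ω))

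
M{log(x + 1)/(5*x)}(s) -pi*csc(pi*s)/(5*s - 5)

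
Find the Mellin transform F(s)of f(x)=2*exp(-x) 2*gamma(s)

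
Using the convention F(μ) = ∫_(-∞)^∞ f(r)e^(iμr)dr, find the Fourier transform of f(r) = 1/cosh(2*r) pi/(2*cosh(pi*μ/4))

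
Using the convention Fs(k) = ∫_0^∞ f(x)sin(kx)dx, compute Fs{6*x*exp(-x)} 12*k/(k^2 + 1)^2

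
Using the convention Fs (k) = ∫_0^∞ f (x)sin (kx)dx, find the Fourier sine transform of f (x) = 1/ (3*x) pi/6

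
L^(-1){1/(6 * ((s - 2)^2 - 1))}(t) exp(2 * t) * sinh(t)/6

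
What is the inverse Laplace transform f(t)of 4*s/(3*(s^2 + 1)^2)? 2*t*sin(t)/3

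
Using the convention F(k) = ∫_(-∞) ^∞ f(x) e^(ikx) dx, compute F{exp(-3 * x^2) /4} sqrt(3) * sqrt(pi) * exp(-k^2/12) /12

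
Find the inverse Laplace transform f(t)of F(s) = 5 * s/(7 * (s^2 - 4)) 5 * cosh(2 * t)/7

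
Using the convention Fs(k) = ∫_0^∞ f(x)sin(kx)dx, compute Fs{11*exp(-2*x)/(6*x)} 11*atan(k/2)/6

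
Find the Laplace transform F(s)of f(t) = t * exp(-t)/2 1/(2 * (s + 1)^2)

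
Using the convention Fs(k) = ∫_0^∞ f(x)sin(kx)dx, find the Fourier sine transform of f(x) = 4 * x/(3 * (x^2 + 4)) 2 * pi * exp(-2 * k)/3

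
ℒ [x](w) w^(-2)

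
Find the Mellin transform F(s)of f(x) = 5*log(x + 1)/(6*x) -5*pi*csc(pi*s)/(6*s - 6)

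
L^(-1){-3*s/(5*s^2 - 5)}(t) -3*cosh(t)/5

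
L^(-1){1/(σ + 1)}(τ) exp(-τ)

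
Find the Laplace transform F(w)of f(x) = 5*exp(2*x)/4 5/(4*(w - 2))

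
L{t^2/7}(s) 2/(7*s^3)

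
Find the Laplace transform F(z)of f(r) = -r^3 -6/z^4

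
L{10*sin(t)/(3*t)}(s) 10*atan(1/s)/3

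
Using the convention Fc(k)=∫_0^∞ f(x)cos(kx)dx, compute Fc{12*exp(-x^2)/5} 6*sqrt(pi)*exp(-k^2/4)/5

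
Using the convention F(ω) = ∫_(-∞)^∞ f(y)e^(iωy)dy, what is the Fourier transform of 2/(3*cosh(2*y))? pi/(3*cosh(pi*ω/4))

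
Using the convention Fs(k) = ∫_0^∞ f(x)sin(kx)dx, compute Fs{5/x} 5*pi/2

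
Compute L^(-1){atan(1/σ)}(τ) sin(τ)/τ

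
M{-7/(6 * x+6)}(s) -7 * pi * csc(pi * s)/6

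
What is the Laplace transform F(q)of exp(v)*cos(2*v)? (q - 1)/((q - 1)^2 + 4)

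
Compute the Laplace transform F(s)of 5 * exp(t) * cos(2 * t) 5 * (s - 1)/((s - 1)^2 + 4)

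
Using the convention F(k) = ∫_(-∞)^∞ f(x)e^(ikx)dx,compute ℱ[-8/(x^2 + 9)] -8*pi*exp(-3*Abs(k))/3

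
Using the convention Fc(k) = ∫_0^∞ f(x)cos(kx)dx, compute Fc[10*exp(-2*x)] 20/(k^2+4)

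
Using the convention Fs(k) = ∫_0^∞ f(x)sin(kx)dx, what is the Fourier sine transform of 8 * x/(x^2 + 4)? 4 * pi * exp(-2 * k)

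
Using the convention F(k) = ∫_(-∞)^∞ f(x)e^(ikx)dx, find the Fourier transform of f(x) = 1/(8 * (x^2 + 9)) pi * exp(-3 * Abs(k))/24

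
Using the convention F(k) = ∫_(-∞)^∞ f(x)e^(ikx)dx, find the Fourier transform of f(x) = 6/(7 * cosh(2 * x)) 3 * pi/(7 * cosh(pi * k/4))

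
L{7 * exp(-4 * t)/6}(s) 7/(6 * (s + 4))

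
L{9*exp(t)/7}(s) 9/(7*(s - 1))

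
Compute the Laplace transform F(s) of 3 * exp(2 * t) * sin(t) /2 3/(2 * ((s - 2) ^2 + 1) ) 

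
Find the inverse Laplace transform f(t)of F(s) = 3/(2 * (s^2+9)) sin(3 * t)/2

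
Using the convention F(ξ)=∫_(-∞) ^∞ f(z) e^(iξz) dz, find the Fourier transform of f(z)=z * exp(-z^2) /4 I * sqrt(pi) * ξ * exp(-ξ^2/4) /8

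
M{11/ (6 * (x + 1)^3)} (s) 11 * pi * (s - 2) * (s - 1)/ (12 * sin (pi * s))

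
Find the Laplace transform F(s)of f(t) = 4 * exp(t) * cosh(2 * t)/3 4 * (s - 1)/(3 * ((s - 1)^2-4))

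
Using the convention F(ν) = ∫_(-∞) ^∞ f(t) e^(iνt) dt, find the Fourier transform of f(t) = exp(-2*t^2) sqrt(2)*sqrt(pi)*exp(-ν^2/8) /2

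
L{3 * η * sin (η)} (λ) 6 * λ/ (λ^2+1)^2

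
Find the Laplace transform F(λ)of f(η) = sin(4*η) 4/(λ^2 + 16)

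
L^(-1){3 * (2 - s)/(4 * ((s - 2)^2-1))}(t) -3 * exp(2 * t) * cosh(t)/4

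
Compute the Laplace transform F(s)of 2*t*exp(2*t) 2/(s - 2)^2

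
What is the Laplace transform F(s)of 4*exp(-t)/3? 4/(3*(s + 1))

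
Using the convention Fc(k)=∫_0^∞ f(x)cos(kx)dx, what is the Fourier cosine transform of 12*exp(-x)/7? 12/(7*(k^2 + 1))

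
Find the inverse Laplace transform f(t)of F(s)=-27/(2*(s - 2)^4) -9*t^3*exp(2*t)/4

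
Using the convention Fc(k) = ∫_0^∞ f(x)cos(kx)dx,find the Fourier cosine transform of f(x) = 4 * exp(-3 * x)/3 4/(k^2 + 9)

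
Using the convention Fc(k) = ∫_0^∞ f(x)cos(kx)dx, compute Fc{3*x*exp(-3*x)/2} 3*(9 - k^2)/(2*(k^2+9)^2)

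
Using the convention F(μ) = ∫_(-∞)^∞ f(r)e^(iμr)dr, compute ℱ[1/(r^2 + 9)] pi*exp(-3*Abs(μ))/3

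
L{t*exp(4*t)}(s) (s - 4)^(-2)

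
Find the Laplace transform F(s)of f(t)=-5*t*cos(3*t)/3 5*(9 - s^2)/(3*(s^2 + 9)^2)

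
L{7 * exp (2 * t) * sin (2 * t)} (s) 14/ ( (s - 2)^2+4)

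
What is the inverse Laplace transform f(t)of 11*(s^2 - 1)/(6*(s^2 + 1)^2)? 11*t*cos(t)/6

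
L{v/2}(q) 1/(2*q^2)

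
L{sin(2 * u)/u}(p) atan(2/p)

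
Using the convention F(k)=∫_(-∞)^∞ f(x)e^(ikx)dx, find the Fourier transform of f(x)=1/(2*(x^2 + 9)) pi*exp(-3*Abs(k))/6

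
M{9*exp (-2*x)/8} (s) 9*gamma (s)/ (8*2^s)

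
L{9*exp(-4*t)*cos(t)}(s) 9*(s + 4)/((s + 4)^2 + 1)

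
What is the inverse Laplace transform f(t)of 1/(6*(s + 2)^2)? t*exp(-2*t)/6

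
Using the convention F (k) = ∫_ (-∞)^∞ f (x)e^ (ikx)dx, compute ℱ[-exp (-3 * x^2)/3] -sqrt (3) * sqrt (pi) * exp (-k^2/12)/9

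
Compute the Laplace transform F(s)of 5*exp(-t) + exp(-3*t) 5/(s + 1) + 1/(s + 3)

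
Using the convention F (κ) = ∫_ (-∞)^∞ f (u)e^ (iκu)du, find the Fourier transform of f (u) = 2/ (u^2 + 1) 2*pi*exp (-Abs (κ))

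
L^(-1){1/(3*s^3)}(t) t^2/6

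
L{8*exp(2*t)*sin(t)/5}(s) 8/(5*((s - 2)^2 + 1))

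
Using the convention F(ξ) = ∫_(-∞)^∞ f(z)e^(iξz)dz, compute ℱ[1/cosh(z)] pi/cosh(pi*ξ/2)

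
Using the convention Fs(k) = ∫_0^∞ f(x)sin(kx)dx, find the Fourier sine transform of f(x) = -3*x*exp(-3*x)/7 -18*k/(7*(k^2 + 9)^2)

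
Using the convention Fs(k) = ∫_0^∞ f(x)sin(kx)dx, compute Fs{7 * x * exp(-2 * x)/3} 28 * k/(3 * (k^2 + 4)^2)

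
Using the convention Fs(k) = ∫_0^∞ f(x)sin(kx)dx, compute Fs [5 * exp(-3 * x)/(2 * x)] 5 * atan(k/3)/2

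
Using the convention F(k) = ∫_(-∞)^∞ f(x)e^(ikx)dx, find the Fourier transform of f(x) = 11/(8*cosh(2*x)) 11*pi/(16*cosh(pi*k/4))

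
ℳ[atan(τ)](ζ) -pi*sec(pi*ζ/2)/(2*ζ)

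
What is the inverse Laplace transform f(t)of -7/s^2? -7*t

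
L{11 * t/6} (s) 11/ (6 * s^2)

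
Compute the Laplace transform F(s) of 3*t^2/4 3/(2*s^3) 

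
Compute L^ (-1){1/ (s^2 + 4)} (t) sin (2*t)/2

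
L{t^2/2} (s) s^ (-3)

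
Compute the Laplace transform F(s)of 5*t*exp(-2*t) 5/(s+2)^2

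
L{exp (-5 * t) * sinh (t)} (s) 1/ ( (s + 5)^2 - 1)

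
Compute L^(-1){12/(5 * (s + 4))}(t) 12 * exp(-4 * t)/5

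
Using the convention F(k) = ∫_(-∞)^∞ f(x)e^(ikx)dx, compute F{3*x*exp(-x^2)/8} 3*I*sqrt(pi)*k*exp(-k^2/4)/16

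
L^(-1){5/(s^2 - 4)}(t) 5 * sinh(2 * t)/2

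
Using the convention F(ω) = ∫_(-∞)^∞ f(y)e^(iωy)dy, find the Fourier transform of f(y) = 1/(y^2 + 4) pi*exp(-2*Abs(ω))/2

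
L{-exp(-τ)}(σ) -1/(σ + 1)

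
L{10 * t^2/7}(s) 20/(7 * s^3)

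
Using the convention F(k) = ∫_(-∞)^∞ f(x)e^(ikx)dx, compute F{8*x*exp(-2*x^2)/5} sqrt(2)*I*sqrt(pi)*k*exp(-k^2/8)/5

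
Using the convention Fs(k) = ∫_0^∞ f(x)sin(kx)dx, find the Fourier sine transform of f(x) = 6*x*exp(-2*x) 24*k/(k^2 + 4)^2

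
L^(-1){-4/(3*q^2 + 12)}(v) -2*sin(2*v)/3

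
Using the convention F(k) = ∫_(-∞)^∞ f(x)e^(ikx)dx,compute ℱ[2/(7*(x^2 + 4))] pi*exp(-2*Abs(k))/7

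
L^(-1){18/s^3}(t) 9*t^2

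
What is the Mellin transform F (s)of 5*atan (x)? -5*pi*sec (pi*s/2)/ (2*s)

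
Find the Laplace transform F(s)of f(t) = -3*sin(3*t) -9/(s^2 + 9)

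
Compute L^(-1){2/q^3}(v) v^2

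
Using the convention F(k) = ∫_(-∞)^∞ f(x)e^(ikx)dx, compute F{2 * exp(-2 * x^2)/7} sqrt(2) * sqrt(pi) * exp(-k^2/8)/7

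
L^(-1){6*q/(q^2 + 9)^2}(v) v*sin(3*v)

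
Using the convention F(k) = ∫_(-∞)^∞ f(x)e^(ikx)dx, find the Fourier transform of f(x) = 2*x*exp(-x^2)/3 I*sqrt(pi)*k*exp(-k^2/4)/3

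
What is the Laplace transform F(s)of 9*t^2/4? 9/(2*s^3)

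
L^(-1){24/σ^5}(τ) τ^4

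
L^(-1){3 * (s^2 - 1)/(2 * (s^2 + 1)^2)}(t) 3 * t * cos(t)/2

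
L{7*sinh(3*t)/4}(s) 21/(4*(s^2 - 9))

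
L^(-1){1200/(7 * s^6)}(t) 10 * t^5/7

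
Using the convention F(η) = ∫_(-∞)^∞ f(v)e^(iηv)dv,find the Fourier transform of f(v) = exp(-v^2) sqrt(pi) * exp(-η^2/4)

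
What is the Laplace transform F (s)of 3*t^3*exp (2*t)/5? 18/ (5*(s - 2)^4)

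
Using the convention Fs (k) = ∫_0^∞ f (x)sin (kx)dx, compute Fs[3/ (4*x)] 3*pi/8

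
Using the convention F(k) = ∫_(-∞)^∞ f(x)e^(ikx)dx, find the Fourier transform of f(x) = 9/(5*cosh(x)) 9*pi/(5*cosh(pi*k/2))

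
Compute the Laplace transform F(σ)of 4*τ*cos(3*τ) 4*(σ^2 - 9)/(σ^2 + 9)^2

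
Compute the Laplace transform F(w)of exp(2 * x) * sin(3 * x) 3/((w - 2)^2 + 9)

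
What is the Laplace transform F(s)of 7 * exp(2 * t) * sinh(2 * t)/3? 14/(3 * s * (s - 4))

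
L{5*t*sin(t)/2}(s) 5*s/(s^2 + 1)^2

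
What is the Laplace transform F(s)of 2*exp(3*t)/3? 2/(3*(s - 3))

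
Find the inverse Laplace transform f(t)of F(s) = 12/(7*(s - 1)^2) 12*t*exp(t)/7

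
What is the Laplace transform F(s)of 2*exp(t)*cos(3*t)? 2*(s - 1)/((s - 1)^2 + 9)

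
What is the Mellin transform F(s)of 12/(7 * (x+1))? 12 * pi * csc(pi * s)/7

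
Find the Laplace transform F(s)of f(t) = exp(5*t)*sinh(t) 1/((s - 5)^2-1)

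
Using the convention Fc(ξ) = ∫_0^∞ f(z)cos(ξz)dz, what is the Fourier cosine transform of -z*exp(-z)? (ξ^2-1)/(ξ^2 + 1)^2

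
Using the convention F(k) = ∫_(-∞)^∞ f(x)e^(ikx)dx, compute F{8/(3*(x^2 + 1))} 8*pi*exp(-Abs(k))/3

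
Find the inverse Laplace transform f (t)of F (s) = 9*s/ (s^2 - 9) 9*cosh (3*t)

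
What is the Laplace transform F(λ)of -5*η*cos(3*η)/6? 5*(9 - λ^2)/(6*(λ^2 + 9)^2)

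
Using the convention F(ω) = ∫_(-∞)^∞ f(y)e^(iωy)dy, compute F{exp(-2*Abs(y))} 4/(ω^2+4)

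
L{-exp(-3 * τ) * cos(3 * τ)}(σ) (-σ - 3)/((σ + 3)^2 + 9)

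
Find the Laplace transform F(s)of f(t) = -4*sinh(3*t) -12/(s^2 - 9)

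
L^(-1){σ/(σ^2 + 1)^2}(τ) τ*sin(τ)/2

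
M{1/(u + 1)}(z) pi*csc(pi*z)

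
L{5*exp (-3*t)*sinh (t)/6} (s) 5/ (6*( (s+3)^2 - 1))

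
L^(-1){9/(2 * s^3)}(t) 9 * t^2/4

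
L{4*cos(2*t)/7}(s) 4*s/(7*(s^2 + 4))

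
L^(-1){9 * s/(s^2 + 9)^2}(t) 3 * t * sin(3 * t)/2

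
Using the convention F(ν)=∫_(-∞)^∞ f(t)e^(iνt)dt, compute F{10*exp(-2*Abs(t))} 40/(ν^2 + 4)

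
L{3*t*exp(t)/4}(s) 3/(4*(s - 1)^2)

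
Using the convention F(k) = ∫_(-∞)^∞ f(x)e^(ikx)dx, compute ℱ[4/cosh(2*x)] 2*pi/cosh(pi*k/4)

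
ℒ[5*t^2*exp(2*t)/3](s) 10/(3*(s - 2)^3)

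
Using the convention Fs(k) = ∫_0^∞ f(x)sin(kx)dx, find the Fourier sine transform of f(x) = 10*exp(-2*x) 10*k/(k^2 + 4)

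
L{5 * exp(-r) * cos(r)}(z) 5 * (z + 1)/((z + 1)^2 + 1)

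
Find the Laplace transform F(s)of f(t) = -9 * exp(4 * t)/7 -9/(7 * s - 28)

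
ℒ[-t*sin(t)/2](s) -s/(s^2+1)^2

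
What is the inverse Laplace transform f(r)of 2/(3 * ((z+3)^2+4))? exp(-3 * r) * sin(2 * r)/3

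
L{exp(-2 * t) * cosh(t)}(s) (s + 2)/((s + 2)^2 - 1)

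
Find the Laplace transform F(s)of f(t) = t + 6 6/s + s^(-2)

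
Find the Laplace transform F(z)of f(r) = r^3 6/z^4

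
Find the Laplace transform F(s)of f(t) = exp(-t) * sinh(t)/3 1/(3 * s * (s + 2))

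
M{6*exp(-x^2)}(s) 3*gamma(s/2)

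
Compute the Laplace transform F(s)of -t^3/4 -3/(2*s^4)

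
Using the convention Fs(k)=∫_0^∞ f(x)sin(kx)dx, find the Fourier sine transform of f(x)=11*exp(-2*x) 11*k/(k^2+4)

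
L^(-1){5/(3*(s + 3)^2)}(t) 5*t*exp(-3*t)/3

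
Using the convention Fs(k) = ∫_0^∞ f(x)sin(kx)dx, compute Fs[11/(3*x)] 11*pi/6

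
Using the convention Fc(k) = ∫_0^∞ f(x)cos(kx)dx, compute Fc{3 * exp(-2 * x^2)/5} 3 * sqrt(2) * sqrt(pi) * exp(-k^2/8)/20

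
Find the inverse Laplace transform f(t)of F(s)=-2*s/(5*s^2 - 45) -2*cosh(3*t)/5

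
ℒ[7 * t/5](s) 7/(5 * s^2)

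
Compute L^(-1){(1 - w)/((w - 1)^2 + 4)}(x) -exp(x)*cos(2*x)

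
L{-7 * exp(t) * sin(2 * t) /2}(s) -7/((s - 1) ^2 + 4) 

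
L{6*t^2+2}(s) 12/s^3+2/s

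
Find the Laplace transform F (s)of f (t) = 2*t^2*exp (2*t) 4/ (s - 2)^3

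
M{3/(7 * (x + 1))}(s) 3 * pi * csc(pi * s)/7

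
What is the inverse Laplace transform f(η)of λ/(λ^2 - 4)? cosh(2*η)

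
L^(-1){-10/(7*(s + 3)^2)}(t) -10*t*exp(-3*t)/7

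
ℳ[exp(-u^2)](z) gamma(z/2)/2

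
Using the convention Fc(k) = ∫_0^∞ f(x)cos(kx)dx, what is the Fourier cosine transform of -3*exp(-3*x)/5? -9/(5*k^2 + 45)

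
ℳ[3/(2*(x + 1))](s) 3*pi*csc(pi*s)/2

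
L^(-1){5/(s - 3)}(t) 5 * exp(3 * t)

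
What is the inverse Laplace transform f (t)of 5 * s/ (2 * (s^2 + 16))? 5 * cos (4 * t)/2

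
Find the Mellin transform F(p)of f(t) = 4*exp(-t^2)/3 2*gamma(p/2)/3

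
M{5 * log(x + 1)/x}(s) -5 * pi * csc(pi * s)/(s - 1)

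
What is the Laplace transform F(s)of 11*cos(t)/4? 11*s/(4*(s^2 + 1))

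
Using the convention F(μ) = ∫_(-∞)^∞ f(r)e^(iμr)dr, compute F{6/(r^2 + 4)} 3*pi*exp(-2*Abs(μ))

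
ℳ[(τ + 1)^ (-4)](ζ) gamma (ζ)*gamma (4 - ζ)/6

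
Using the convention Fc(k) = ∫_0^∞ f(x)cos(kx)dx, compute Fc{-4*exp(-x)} -4/(k^2 + 1)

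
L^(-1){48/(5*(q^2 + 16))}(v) 12*sin(4*v)/5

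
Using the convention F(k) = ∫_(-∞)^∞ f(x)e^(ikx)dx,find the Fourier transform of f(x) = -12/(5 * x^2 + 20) -6 * pi * exp(-2 * Abs(k))/5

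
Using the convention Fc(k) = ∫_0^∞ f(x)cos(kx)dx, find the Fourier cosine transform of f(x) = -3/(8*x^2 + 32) -3*pi*exp(-2*k)/32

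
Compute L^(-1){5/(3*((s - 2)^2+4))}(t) 5*exp(2*t)*sin(2*t)/6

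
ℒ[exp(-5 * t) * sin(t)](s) 1/((s + 5)^2 + 1)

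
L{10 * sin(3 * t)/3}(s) 10/(s^2 + 9)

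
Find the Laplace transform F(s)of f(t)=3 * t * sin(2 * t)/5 12 * s/(5 * (s^2+4)^2)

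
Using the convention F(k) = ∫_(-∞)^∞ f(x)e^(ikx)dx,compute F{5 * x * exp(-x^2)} 5 * I * sqrt(pi) * k * exp(-k^2/4)/2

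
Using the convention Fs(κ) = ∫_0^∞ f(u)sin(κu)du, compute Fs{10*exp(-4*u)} 10*κ/(κ^2 + 16)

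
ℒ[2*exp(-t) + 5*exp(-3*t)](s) 5/(s + 3) + 2/(s + 1)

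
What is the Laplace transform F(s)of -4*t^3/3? -8/s^4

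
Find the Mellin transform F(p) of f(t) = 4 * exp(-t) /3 4 * gamma(p) /3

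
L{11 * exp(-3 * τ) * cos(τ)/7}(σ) 11 * (σ+3)/(7 * ((σ+3)^2+1))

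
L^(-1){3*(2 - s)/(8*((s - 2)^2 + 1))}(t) -3*exp(2*t)*cos(t)/8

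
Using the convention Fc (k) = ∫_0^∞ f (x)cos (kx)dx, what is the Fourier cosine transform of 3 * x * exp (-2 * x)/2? 3 * (4 - k^2)/ (2 * (k^2 + 4)^2)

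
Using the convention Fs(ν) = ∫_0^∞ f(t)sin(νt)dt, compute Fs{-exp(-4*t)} -ν/(ν^2 + 16)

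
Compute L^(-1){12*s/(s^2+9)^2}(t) 2*t*sin(3*t)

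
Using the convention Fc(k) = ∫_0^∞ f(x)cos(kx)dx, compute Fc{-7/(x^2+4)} -7 * pi * exp(-2 * k)/4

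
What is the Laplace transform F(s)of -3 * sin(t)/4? -3/(4 * s^2 + 4)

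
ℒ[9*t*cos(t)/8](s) 9*(s^2 - 1)/(8*(s^2 + 1)^2)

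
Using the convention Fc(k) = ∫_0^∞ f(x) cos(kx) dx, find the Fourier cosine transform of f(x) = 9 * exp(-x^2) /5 9 * sqrt(pi) * exp(-k^2/4) /10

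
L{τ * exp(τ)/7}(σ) 1/(7 * (σ - 1)^2)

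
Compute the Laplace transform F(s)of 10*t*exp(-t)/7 10/(7*(s + 1)^2)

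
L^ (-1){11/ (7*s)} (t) 11/7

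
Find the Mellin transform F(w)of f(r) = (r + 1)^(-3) pi*(w - 2)*(w - 1)/(2*sin(pi*w))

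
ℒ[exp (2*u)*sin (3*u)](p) 3/ ( (p - 2)^2 + 9)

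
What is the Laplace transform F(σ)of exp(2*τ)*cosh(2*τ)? (σ - 2)/(σ*(σ - 4))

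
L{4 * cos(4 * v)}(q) 4 * q/(q^2 + 16)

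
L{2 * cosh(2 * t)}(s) 2 * s/(s^2 - 4)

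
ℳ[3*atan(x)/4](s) -3*pi*sec(pi*s/2)/(8*s)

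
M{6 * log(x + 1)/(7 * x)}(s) -6 * pi * csc(pi * s)/(7 * s - 7)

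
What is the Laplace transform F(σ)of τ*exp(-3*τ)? (σ + 3)^(-2)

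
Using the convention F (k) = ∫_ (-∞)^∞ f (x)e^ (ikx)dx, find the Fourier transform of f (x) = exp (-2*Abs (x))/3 4/ (3*(k^2 + 4))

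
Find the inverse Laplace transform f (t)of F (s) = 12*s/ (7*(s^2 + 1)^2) 6*t*sin (t)/7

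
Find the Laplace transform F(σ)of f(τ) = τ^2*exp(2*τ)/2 (σ - 2)^(-3)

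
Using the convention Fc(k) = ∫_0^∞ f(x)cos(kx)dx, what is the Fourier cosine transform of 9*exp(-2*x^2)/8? 9*sqrt(2)*sqrt(pi)*exp(-k^2/8)/32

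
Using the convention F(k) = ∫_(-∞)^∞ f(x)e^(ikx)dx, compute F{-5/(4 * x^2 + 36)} -5 * pi * exp(-3 * Abs(k))/12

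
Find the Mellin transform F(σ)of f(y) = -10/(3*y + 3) -10*pi*csc(pi*σ)/3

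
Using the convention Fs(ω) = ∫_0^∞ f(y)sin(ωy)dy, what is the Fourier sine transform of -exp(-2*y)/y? -atan(ω/2)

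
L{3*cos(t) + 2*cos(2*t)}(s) 3*s/(s^2 + 1) + 2*s/(s^2 + 4)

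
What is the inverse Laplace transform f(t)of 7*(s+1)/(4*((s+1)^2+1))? 7*exp(-t)*cos(t)/4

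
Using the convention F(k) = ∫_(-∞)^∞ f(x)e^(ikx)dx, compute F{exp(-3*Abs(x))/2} 3/(k^2 + 9)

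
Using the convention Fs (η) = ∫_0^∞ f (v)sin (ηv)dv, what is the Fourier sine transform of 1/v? pi/2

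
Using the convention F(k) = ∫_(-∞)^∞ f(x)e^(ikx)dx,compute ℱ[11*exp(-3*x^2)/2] 11*sqrt(3)*sqrt(pi)*exp(-k^2/12)/6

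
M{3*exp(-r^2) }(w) 3*gamma(w/2) /2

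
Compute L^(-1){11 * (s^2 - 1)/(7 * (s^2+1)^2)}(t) 11 * t * cos(t)/7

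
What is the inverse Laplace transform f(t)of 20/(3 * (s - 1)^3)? 10 * t^2 * exp(t)/3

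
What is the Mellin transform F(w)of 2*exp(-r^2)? gamma(w/2)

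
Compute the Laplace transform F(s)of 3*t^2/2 3/s^3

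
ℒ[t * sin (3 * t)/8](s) 3 * s/ (4 * (s^2+9)^2)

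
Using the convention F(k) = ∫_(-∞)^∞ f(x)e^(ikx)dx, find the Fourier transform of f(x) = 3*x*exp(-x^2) 3*I*sqrt(pi)*k*exp(-k^2/4)/2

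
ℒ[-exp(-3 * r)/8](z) -1/(8 * z + 24)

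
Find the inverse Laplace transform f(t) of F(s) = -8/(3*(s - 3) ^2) -8*t*exp(3*t) /3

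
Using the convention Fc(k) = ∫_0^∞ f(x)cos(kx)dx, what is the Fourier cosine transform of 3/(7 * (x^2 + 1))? 3 * pi * exp(-k)/14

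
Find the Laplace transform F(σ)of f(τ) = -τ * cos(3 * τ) (9 - σ^2)/(σ^2 + 9)^2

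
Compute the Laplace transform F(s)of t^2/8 1/(4 * s^3)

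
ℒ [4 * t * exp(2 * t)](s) 4/(s - 2)^2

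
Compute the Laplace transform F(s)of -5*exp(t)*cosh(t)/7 5*(1 - s)/(7*s*(s - 2))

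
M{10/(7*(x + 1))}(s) 10*pi*csc(pi*s)/7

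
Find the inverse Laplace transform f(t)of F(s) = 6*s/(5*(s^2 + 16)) 6*cos(4*t)/5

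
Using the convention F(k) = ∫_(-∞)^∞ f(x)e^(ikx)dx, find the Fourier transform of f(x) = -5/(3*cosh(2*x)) -5*pi/(6*cosh(pi*k/4))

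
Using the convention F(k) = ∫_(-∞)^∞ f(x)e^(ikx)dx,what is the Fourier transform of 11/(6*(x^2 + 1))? 11*pi*exp(-Abs(k))/6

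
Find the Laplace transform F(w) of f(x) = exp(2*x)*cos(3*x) (w - 2) /((w - 2) ^2 + 9) 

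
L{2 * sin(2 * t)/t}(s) 2 * atan(2/s)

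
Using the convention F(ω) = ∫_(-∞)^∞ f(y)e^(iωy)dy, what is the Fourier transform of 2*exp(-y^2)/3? 2*sqrt(pi)*exp(-ω^2/4)/3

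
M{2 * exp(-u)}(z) 2 * gamma(z)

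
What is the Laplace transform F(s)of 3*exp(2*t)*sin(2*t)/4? 3/(2*((s - 2)^2 + 4))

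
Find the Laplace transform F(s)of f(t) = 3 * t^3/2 9/s^4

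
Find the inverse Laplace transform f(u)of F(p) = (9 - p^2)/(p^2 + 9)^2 -u*cos(3*u)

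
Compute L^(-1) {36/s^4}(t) 6*t^3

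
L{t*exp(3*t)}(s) (s - 3)^(-2)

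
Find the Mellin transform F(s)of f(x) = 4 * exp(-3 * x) 4 * gamma(s)/3^s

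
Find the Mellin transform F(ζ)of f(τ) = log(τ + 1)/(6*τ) -pi*csc(pi*ζ)/(6*ζ - 6)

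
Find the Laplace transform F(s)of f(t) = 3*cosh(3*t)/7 3*s/(7*(s^2 - 9))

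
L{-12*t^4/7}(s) -288/(7*s^5)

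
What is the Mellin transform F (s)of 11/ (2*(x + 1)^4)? 11*gamma (s)*gamma (4 - s)/12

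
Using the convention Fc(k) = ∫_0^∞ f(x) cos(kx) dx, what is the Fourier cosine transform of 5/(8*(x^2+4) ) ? 5*pi*exp(-2*k) /32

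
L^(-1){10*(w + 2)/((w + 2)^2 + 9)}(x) 10*exp(-2*x)*cos(3*x)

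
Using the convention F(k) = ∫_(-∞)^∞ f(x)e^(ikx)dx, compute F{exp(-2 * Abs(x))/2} 2/(k^2 + 4)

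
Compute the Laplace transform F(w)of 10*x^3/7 60/(7*w^4)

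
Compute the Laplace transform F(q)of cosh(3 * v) q/(q^2 - 9)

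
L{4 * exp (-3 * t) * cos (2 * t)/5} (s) 4 * (s + 3)/ (5 * ( (s + 3)^2 + 4))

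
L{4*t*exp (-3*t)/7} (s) 4/ (7*(s + 3)^2)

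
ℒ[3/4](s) 3/(4 * s)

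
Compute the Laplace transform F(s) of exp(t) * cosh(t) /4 (s - 1) /(4 * s * (s - 2) ) 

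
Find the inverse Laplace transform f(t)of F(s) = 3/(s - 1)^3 3 * t^2 * exp(t)/2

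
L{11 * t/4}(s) 11/(4 * s^2)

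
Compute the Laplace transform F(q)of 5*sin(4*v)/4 5/(q^2+16)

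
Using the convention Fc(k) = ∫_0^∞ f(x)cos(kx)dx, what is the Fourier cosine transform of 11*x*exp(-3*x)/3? 11*(9 - k^2)/(3*(k^2+9)^2)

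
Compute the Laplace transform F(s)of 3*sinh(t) 3/(s^2-1)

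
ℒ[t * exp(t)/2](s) 1/(2 * (s - 1)^2)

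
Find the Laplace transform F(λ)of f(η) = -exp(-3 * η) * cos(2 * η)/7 (-λ - 3)/(7 * ((λ + 3)^2 + 4))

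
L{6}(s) 6/s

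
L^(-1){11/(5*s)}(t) 11/5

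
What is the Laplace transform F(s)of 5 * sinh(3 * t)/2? 15/(2 * (s^2 - 9))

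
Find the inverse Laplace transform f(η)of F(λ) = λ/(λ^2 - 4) cosh(2 * η)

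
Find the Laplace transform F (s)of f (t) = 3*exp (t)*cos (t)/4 3*(s - 1)/ (4*( (s - 1)^2 + 1))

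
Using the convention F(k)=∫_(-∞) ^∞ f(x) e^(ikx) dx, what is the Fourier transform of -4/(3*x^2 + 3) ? -4*pi*exp(-Abs(k) ) /3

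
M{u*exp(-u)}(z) gamma(z + 1)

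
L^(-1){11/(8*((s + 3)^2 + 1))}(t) 11*exp(-3*t)*sin(t)/8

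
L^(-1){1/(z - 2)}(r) exp(2*r)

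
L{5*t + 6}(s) 6/s + 5/s^2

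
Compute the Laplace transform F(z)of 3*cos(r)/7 3*z/(7*(z^2 + 1))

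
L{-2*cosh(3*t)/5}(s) -2*s/(5*s^2 - 45)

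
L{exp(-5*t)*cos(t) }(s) (s + 5) /((s + 5) ^2 + 1) 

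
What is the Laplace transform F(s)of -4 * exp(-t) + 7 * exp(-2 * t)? 7/(s + 2) - 4/(s + 1)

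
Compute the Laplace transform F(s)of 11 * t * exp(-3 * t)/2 11/(2 * (s + 3)^2)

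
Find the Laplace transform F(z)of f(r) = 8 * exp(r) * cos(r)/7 8 * (z - 1)/(7 * ((z - 1)^2+1))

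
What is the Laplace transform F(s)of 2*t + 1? 1/s + 2/s^2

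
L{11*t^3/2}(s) 33/s^4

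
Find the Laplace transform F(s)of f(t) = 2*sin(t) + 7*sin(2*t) 14/(s^2 + 4) + 2/(s^2 + 1)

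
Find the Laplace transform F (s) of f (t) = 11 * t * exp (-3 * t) 11/ (s + 3) ^2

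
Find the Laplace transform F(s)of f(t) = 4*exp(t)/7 4/(7*(s - 1))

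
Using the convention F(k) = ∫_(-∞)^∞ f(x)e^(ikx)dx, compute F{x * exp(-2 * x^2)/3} sqrt(2) * I * sqrt(pi) * k * exp(-k^2/8)/24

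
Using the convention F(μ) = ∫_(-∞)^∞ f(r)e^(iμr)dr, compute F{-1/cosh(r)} -pi/cosh(pi*μ/2)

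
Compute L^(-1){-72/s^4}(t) -12*t^3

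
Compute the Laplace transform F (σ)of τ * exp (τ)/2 1/ (2 * (σ - 1)^2)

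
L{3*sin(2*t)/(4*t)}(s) 3*atan(2/s)/4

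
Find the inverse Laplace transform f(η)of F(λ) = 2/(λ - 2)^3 η^2*exp(2*η)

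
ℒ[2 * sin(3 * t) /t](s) 2 * atan(3/s) 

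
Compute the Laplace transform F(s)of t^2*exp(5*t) 2/(s - 5)^3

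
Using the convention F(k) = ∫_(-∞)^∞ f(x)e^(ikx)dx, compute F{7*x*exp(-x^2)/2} 7*I*sqrt(pi)*k*exp(-k^2/4)/4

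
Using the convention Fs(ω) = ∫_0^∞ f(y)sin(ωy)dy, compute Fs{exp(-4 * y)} ω/(ω^2 + 16)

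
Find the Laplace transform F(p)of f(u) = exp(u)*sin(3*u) 3/((p - 1)^2+9)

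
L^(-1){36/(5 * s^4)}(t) 6 * t^3/5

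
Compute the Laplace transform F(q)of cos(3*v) q/(q^2 + 9)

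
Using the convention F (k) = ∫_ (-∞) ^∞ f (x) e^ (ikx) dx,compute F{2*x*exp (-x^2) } I*sqrt (pi)*k*exp (-k^2/4) 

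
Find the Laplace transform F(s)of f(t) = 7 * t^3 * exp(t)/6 7/(s - 1)^4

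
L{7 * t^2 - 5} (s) 14/s^3 - 5/s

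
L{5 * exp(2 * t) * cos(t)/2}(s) 5 * (s - 2)/(2 * ((s - 2)^2 + 1))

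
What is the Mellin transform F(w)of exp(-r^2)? gamma(w/2)/2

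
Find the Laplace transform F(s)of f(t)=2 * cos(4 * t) 2 * s/(s^2 + 16)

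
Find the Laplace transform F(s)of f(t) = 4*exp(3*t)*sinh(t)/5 4/(5*((s - 3)^2 - 1))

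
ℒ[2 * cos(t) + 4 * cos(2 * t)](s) 2 * s/(s^2 + 1) + 4 * s/(s^2 + 4)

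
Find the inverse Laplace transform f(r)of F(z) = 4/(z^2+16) sin(4*r)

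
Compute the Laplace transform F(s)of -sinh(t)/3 -1/(3*s^2 - 3)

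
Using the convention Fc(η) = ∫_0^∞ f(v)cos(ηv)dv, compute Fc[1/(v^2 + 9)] pi*exp(-3*η)/6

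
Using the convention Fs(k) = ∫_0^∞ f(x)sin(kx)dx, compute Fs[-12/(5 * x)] -6 * pi/5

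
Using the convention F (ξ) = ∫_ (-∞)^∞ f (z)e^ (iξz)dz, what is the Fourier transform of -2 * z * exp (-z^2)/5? -I * sqrt (pi) * ξ * exp (-ξ^2/4)/5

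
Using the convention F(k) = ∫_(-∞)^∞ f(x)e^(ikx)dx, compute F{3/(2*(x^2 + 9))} pi*exp(-3*Abs(k))/2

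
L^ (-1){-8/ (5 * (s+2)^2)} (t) -8 * t * exp (-2 * t)/5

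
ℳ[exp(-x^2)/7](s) gamma(s/2)/14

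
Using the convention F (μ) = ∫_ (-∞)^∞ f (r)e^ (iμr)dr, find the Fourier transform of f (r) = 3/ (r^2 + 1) 3*pi*exp (-Abs (μ))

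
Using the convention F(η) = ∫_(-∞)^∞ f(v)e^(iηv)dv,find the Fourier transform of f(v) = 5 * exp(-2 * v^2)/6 5 * sqrt(2) * sqrt(pi) * exp(-η^2/8)/12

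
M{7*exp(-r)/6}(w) 7*gamma(w)/6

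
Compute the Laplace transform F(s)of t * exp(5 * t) (s - 5)^(-2)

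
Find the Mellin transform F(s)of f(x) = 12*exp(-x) 12*gamma(s)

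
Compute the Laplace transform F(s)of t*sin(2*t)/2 2*s/(s^2 + 4)^2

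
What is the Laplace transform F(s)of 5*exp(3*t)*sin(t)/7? 5/(7*((s - 3)^2 + 1))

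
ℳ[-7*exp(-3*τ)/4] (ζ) -7*gamma(ζ)/(4*3^ζ)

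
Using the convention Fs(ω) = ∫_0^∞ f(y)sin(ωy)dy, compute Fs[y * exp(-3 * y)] 6 * ω/(ω^2 + 9)^2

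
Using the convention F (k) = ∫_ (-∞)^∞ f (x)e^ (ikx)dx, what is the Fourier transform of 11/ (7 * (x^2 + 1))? 11 * pi * exp (-Abs (k))/7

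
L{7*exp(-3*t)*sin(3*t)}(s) 21/((s + 3)^2 + 9)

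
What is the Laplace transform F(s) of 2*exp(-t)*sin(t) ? 2/((s + 1) ^2 + 1) 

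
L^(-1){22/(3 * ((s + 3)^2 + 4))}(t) 11 * exp(-3 * t) * sin(2 * t)/3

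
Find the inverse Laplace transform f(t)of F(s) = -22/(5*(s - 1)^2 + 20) -11*exp(t)*sin(2*t)/5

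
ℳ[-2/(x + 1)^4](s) pi*(s - 3)*(s - 2)*(s - 1)/(3*sin(pi*s))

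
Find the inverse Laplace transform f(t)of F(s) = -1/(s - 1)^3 -t^2*exp(t)/2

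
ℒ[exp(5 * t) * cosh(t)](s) (s - 5)/((s - 5)^2-1)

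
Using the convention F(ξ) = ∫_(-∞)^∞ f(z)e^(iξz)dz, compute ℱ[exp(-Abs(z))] 2/(ξ^2 + 1)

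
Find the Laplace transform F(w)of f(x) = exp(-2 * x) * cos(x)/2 (w+2)/(2 * ((w+2)^2+1))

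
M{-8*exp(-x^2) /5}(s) -4*gamma(s/2) /5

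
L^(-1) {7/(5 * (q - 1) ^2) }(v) 7 * v * exp(v) /5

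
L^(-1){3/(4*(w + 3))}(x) 3*exp(-3*x)/4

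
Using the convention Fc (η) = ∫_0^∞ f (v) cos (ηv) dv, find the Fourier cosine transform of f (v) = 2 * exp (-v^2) sqrt (pi) * exp (-η^2/4) 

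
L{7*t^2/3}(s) 14/(3*s^3)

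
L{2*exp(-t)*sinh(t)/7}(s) 2/(7*s*(s + 2))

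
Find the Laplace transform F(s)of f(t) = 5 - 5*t 5/s - 5/s^2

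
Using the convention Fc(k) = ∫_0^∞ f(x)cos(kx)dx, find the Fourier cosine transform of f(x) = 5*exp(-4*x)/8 5/(2*(k^2 + 16))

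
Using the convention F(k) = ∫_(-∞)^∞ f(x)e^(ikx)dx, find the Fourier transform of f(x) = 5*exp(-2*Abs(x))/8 5/(2*(k^2 + 4))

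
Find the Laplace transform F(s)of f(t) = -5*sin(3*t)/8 -15/(8*s^2 + 72)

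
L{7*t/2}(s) 7/(2*s^2)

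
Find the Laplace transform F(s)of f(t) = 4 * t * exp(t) 4/(s - 1)^2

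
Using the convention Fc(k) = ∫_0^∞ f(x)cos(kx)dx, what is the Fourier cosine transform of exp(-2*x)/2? 1/(k^2 + 4)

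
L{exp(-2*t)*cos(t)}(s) (s + 2)/((s + 2)^2 + 1)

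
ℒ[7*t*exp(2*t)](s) 7/(s - 2)^2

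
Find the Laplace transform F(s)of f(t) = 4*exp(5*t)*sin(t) 4/((s - 5)^2 + 1)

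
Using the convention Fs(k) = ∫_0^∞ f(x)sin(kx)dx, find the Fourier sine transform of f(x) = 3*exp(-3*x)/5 3*k/(5*(k^2 + 9))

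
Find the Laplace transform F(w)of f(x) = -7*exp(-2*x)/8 -7/(8*w + 16)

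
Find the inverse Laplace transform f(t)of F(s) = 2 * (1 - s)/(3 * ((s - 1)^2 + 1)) -2 * exp(t) * cos(t)/3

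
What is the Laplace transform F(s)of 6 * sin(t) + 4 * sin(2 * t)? 6/(s^2 + 1) + 8/(s^2 + 4)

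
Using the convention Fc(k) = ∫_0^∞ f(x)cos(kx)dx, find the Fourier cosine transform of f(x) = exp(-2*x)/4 1/(2*(k^2 + 4))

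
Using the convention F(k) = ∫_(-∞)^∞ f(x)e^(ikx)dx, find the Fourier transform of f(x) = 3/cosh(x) 3*pi/cosh(pi*k/2)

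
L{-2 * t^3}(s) -12/s^4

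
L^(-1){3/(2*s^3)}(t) 3*t^2/4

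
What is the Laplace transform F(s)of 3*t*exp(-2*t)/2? 3/(2*(s + 2)^2)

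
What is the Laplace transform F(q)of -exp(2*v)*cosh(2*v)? (2 - q)/(q*(q - 4))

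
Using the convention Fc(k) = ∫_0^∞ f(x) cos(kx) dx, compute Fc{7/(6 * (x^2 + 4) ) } 7 * pi * exp(-2 * k) /24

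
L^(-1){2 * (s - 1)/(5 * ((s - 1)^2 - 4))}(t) 2 * exp(t) * cosh(2 * t)/5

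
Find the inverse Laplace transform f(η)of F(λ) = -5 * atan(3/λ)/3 -5 * sin(3 * η)/(3 * η)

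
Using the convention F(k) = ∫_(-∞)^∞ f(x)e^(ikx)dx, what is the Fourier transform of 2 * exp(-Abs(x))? 4/(k^2 + 1)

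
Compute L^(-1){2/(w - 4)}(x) 2*exp(4*x)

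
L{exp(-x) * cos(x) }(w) (w + 1) /((w + 1) ^2 + 1) 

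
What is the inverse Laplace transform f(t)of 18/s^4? 3 * t^3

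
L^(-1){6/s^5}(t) t^4/4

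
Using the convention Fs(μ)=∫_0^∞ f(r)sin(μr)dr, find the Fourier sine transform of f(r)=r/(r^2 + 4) pi*exp(-2*μ)/2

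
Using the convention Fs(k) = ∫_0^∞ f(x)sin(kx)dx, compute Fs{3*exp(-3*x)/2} 3*k/(2*(k^2 + 9))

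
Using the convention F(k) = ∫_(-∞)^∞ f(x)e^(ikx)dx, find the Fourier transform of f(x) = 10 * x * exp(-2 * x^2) 5 * sqrt(2) * I * sqrt(pi) * k * exp(-k^2/8)/4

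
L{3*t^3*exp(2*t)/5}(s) 18/(5*(s - 2)^4)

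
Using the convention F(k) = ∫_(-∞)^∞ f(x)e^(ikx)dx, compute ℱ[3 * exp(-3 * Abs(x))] 18/(k^2 + 9)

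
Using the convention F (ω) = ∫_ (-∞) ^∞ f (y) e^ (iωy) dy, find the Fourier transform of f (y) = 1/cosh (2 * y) pi/ (2 * cosh (pi * ω/4) ) 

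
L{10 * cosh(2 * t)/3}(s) 10 * s/(3 * (s^2 - 4))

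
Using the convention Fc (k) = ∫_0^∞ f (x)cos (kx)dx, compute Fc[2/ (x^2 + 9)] pi*exp (-3*k)/3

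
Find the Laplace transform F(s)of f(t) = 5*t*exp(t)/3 5/(3*(s - 1)^2)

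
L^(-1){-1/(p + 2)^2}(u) -u*exp(-2*u)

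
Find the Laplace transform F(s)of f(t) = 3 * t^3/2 9/s^4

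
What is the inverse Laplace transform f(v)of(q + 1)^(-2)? v * exp(-v)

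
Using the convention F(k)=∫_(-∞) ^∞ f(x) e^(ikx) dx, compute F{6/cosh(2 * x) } 3 * pi/cosh(pi * k/4) 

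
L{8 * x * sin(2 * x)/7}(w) 32 * w/(7 * (w^2+4)^2)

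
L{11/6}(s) 11/(6*s)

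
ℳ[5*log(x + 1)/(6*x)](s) -5*pi*csc(pi*s)/(6*s - 6)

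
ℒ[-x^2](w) -2/w^3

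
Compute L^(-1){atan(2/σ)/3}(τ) sin(2 * τ)/(3 * τ)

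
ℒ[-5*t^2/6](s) -5/(3*s^3)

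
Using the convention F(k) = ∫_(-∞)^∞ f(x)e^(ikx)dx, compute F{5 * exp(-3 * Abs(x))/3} 10/(k^2 + 9)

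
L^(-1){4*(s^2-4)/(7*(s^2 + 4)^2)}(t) 4*t*cos(2*t)/7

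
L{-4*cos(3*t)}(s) -4*s/(s^2 + 9)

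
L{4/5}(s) 4/(5*s)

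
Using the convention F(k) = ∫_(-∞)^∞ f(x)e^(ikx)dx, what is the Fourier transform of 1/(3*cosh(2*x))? pi/(6*cosh(pi*k/4))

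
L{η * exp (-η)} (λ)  (λ + 1)^ (-2)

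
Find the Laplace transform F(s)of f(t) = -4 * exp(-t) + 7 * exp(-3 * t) 7/(s + 3) - 4/(s + 1)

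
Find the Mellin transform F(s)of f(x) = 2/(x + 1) 2 * pi * csc(pi * s)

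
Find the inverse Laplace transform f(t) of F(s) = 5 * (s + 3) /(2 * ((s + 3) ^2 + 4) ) 5 * exp(-3 * t) * cos(2 * t) /2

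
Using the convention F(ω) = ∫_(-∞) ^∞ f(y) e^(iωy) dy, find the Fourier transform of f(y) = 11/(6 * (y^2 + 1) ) 11 * pi * exp(-Abs(ω) ) /6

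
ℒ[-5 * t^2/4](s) -5/(2 * s^3)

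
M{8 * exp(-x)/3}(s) 8 * gamma(s)/3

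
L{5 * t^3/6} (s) 5/s^4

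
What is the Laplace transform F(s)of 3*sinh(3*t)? 9/(s^2 - 9)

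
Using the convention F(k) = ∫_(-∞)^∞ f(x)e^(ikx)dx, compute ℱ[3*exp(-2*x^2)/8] 3*sqrt(2)*sqrt(pi)*exp(-k^2/8)/16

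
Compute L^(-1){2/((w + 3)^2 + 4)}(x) exp(-3*x)*sin(2*x)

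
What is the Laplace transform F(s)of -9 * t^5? -1080/s^6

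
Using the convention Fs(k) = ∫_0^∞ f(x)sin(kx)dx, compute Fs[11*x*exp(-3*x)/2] 33*k/(k^2 + 9)^2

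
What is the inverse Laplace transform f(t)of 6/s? 6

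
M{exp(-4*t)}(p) gamma(p)/4^p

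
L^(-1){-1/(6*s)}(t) -1/6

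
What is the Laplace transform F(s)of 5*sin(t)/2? 5/(2*(s^2 + 1))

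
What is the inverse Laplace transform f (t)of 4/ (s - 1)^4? 2*t^3*exp (t)/3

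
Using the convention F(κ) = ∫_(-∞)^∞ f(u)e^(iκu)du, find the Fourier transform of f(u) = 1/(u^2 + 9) pi*exp(-3*Abs(κ))/3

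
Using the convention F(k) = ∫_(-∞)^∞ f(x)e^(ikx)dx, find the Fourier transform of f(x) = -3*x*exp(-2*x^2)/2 -3*sqrt(2)*I*sqrt(pi)*k*exp(-k^2/8)/16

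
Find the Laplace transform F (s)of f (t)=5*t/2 5/ (2*s^2)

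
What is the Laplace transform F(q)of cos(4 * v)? q/(q^2 + 16)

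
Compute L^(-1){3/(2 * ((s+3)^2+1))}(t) 3 * exp(-3 * t) * sin(t)/2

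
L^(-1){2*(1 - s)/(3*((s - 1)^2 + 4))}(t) -2*exp(t)*cos(2*t)/3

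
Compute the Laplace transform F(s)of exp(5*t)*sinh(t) 1/((s - 5)^2-1)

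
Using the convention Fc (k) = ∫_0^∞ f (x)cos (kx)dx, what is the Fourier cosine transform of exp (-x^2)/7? sqrt (pi) * exp (-k^2/4)/14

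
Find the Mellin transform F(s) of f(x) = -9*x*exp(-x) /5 -9*gamma(s + 1) /5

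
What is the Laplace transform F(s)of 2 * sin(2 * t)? 4/(s^2 + 4)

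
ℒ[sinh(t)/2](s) 1/(2*(s^2 - 1))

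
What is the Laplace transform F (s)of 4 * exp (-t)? 4/ (s+1)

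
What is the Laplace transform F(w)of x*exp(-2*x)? (w + 2)^(-2)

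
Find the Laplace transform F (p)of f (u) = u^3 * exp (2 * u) 6/ (p - 2)^4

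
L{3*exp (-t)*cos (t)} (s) 3*(s + 1)/ ( (s + 1)^2 + 1)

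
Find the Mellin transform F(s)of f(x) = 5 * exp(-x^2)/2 5 * gamma(s/2)/4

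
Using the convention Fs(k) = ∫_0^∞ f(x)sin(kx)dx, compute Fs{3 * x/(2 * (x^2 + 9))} 3 * pi * exp(-3 * k)/4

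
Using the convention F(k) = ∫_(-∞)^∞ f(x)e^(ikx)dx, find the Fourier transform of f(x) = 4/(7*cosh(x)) 4*pi/(7*cosh(pi*k/2))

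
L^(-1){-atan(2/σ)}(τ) -sin(2*τ)/τ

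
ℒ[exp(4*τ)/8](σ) 1/(8*(σ - 4))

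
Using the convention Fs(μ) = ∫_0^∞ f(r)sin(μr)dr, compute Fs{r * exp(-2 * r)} 4 * μ/(μ^2 + 4)^2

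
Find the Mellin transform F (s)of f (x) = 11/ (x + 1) 11*pi*csc (pi*s)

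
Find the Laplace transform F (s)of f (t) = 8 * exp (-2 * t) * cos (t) 8 * (s + 2)/ ( (s + 2)^2 + 1)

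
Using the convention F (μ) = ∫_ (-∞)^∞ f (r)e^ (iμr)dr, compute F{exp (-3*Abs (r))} 6/ (μ^2 + 9)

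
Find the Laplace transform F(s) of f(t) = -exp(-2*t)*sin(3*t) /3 -1/((s + 2) ^2 + 9) 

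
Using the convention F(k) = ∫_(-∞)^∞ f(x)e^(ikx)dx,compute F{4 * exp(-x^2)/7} 4 * sqrt(pi) * exp(-k^2/4)/7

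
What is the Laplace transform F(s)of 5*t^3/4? 15/(2*s^4)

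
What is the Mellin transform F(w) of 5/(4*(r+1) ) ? 5*pi*csc(pi*w) /4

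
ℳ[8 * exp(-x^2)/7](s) 4 * gamma(s/2)/7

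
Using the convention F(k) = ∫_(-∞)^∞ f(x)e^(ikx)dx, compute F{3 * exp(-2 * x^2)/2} 3 * sqrt(2) * sqrt(pi) * exp(-k^2/8)/4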